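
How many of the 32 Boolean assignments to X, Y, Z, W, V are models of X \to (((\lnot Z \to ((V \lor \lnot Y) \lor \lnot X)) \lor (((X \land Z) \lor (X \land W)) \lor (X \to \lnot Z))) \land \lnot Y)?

Initial set: {T (X \to (((\lnot Z \to ((V \lor \lnot Y) \lor \lnot X)) \lor (((X \land Z) \lor (X \land W)) \lor (X \to \lnot Z))) \land \lnot Y))}.
T (X \to (((\lnot Z \to ((V \lor \lnot Y) \lor \lnot X)) \lor (((X \land Z) \lor (X \land W)) \lor (X \to \lnot Z))) \land \lnot Y)): β-rule — branch into F X  //  T (((\lnot Z \to ((V \lor \lnot Y) \lor \lnot X)) \lor (((X \land Z) \lor (X \land W)) \lor (X \to \lnot Z))) \land \lnot Y).
  branch 1 (add F X):
    ○ open, literals {X=0}.
  branch 2 (add T (((\lnot Z \to ((V \lor \lnot Y) \lor \lnot X)) \lor (((X \land Z) \lor (X \land W)) \lor (X \to \lnot Z))) \land \lnot Y)):
    T (((\lnot Z \to ((V \lor \lnot Y) \lor \lnot X)) \lor (((X \land Z) \lor (X \land W)) \lor (X \to \lnot Z))) \land \lnot Y): α-rule — add T ((\lnot Z \to ((V \lor \lnot Y) \lor \lnot X)) \lor (((X \land Z) \lor (X \land W)) \lor (X \to \lnot Z))), T \lnot Y.
    T ((\lnot Z \to ((V \lor \lnot Y) \lor \lnot X)) \lor (((X \land Z) \lor (X \land W)) \lor (X \to \lnot Z))): β-rule — branch into T (\lnot Z \to ((V \lor \lnot Y) \lor \lnot X))  //  T (((X \land Z) \lor (X \land W)) \lor (X \to \lnot Z)).
      branch 2.1 (add T (\lnot Z \to ((V \lor \lnot Y) \lor \lnot X))):
        T (\lnot Z \to ((V \lor \lnot Y) \lor \lnot X)): β-rule — branch into F \lnot Z  //  T ((V \lor \lnot Y) \lor \lnot X).
          branch 2.1.1 (add F \lnot Z):
            ○ open, literals {Y=0, Z=1}.
          branch 2.1.2 (add T ((V \lor \lnot Y) \lor \lnot X)):
            T ((V \lor \lnot Y) \lor \lnot X): β-rule — branch into T (V \lor \lnot Y)  //  T \lnot X.
              branch 2.1.2.1 (add T (V \lor \lnot Y)):
                T (V \lor \lnot Y): β-rule — branch into T V  //  T \lnot Y.
                  branch 2.1.2.1.1 (add T V):
                    ○ open, literals {V=1, Y=0}.
                  branch 2.1.2.1.2 (add T \lnot Y):
                    ○ open, literals {Y=0}.
              branch 2.1.2.2 (add T \lnot X):
                ○ open, literals {X=0, Y=0}.
      branch 2.2 (add T (((X \land Z) \lor (X \land W)) \lor (X \to \lnot Z))):
        T (((X \land Z) \lor (X \land W)) \lor (X \to \lnot Z)): β-rule — branch into T ((X \land Z) \lor (X \land W))  //  T (X \to \lnot Z).
          branch 2.2.1 (add T ((X \land Z) \lor (X \land W))):
            T ((X \land Z) \lor (X \land W)): β-rule — branch into T (X \land Z)  //  T (X \land W).
              branch 2.2.1.1 (add T (X \land Z)):
                T (X \land Z): α-rule — add T X, T Z.
                ○ open, literals {X=1, Y=0, Z=1}.
              branch 2.2.1.2 (add T (X \land W)):
                T (X \land W): α-rule — add T X, T W.
                ○ open, literals {W=1, X=1, Y=0}.
          branch 2.2.2 (add T (X \to \lnot Z)):
            T (X \to \lnot Z): β-rule — branch into F X  //  T \lnot Z.
              branch 2.2.2.1 (add F X):
                ○ open, literals {X=0, Y=0}.
              branch 2.2.2.2 (add T \lnot Z):
                ○ open, literals {Y=0, Z=0}.
0 branches closed, 9 open.
Each open branch fixes some atoms; the unmentioned ones are free. Counting distinct full assignments: branch {X=0} (Y, Z, W, V) contributes 16 new; branch {Y=0, Z=1} (X, W, V) contributes 4 new; branch {V=1, Y=0} (X, Z, W) contributes 2 new; branch {Y=0} (X, Z, W, V) contributes 2 new; branch {X=0, Y=0} (Z, W, V) contributes 0 new; branch {X=1, Y=0, Z=1} (W, V) contributes 0 new; branch {W=1, X=1, Y=0} (Z, V) contributes 0 new; branch {X=0, Y=0} (Z, W, V) contributes 0 new; branch {Y=0, Z=0} (X, W, V) contributes 0 new. Total: 24.

24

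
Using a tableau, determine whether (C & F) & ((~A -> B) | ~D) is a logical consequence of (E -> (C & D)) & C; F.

No

Initial set: {T ((E -> (C & D)) & C); T F; F ((C & F) & ((~A -> B) | ~D))}.
T ((E -> (C & D)) & C): α-rule — add T (E -> (C & D)), T C.
F ((C & F) & ((~A -> B) | ~D)): β-rule — branch into F (C & F)  //  F ((~A -> B) | ~D).
  branch 1 (add F (C & F)):
    T (E -> (C & D)): β-rule — branch into F E  //  T (C & D).
      branch 1.1 (add F E):
        F (C & F): β-rule — branch into F C  //  F F.
          branch 1.1.1 (add F C):
            × closes — contains both C and ~C.
          branch 1.1.2 (add F F):
            × closes — contains both F and ~F.
      branch 1.2 (add T (C & D)):
        T (C & D): α-rule — add T C, T D.
        F (C & F): β-rule — branch into F C  //  F F.
          branch 1.2.1 (add F C):
            × closes — contains both C and ~C.
          branch 1.2.2 (add F F):
            × closes — contains both F and ~F.
  branch 2 (add F ((~A -> B) | ~D)):
    F ((~A -> B) | ~D): α-rule — add F (~A -> B), F ~D.
    F (~A -> B): α-rule — add T ~A, F B.
    T (E -> (C & D)): β-rule — branch into F E  //  T (C & D).
      branch 2.1 (add F E):
        ○ open, literals {A=0, B=0, C=1, D=1, E=0, F=1}.
      branch 2.2 (add T (C & D)):
        T (C & D): α-rule — add T C, T D.
        ○ open, literals {A=0, B=0, C=1, D=1, F=1}.
4 branches closed, 2 open.
An open branch gives a countermodel: A=0, B=0, C=1, D=1, E=0, F=1 (unmentioned atoms arbitrary); the premises hold there but the conclusion fails.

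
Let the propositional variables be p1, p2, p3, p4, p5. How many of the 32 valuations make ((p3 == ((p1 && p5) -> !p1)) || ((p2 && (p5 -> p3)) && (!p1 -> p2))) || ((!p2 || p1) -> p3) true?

Initial set: {T (((p3 == ((p1 && p5) -> !p1)) || ((p2 && (p5 -> p3)) && (!p1 -> p2))) || ((!p2 || p1) -> p3))}.
T (((p3 == ((p1 && p5) -> !p1)) || ((p2 && (p5 -> p3)) && (!p1 -> p2))) || ((!p2 || p1) -> p3)): β-rule — branch into T ((p3 == ((p1 && p5) -> !p1)) || ((p2 && (p5 -> p3)) && (!p1 -> p2)))  //  T ((!p2 || p1) -> p3).
  branch 1 (add T ((p3 == ((p1 && p5) -> !p1)) || ((p2 && (p5 -> p3)) && (!p1 -> p2)))):
    T ((p3 == ((p1 && p5) -> !p1)) || ((p2 && (p5 -> p3)) && (!p1 -> p2))): β-rule — branch into T (p3 == ((p1 && p5) -> !p1))  //  T ((p2 && (p5 -> p3)) && (!p1 -> p2)).
      branch 1.1 (add T (p3 == ((p1 && p5) -> !p1))):
        T (p3 == ((p1 && p5) -> !p1)): β-rule — branch into T p3, T ((p1 && p5) -> !p1)  //  F p3, F ((p1 && p5) -> !p1).
          branch 1.1.1 (add T p3, T ((p1 && p5) -> !p1)):
            T ((p1 && p5) -> !p1): β-rule — branch into F (p1 && p5)  //  T !p1.
              branch 1.1.1.1 (add F (p1 && p5)):
                F (p1 && p5): β-rule — branch into F p1  //  F p5.
                  branch 1.1.1.1.1 (add F p1):
                    ○ open, literals {p1=false, p3=true}.
                  branch 1.1.1.1.2 (add F p5):
                    ○ open, literals {p3=true, p5=false}.
              branch 1.1.1.2 (add T !p1):
                ○ open, literals {p1=false, p3=true}.
          branch 1.1.2 (add F p3, F ((p1 && p5) -> !p1)):
            F ((p1 && p5) -> !p1): α-rule — add T (p1 && p5), F !p1.
            T (p1 && p5): α-rule — add T p1, T p5.
            ○ open, literals {p1=true, p3=false, p5=true}.
      branch 1.2 (add T ((p2 && (p5 -> p3)) && (!p1 -> p2))):
        T ((p2 && (p5 -> p3)) && (!p1 -> p2)): α-rule — add T (p2 && (p5 -> p3)), T (!p1 -> p2).
        T (p2 && (p5 -> p3)): α-rule — add T p2, T (p5 -> p3).
        T (!p1 -> p2): β-rule — branch into F !p1  //  T p2.
          branch 1.2.1 (add F !p1):
            T (p5 -> p3): β-rule — branch into F p5  //  T p3.
              branch 1.2.1.1 (add F p5):
                ○ open, literals {p1=true, p2=true, p5=false}.
              branch 1.2.1.2 (add T p3):
                ○ open, literals {p1=true, p2=true, p3=true}.
          branch 1.2.2 (add T p2):
            T (p5 -> p3): β-rule — branch into F p5  //  T p3.
              branch 1.2.2.1 (add F p5):
                ○ open, literals {p2=true, p5=false}.
              branch 1.2.2.2 (add T p3):
                ○ open, literals {p2=true, p3=true}.
  branch 2 (add T ((!p2 || p1) -> p3)):
    T ((!p2 || p1) -> p3): β-rule — branch into F (!p2 || p1)  //  T p3.
      branch 2.1 (add F (!p2 || p1)):
        F (!p2 || p1): α-rule — add F !p2, F p1.
        ○ open, literals {p1=false, p2=true}.
      branch 2.2 (add T p3):
        ○ open, literals {p3=true}.
0 branches closed, 10 open.
Each open branch fixes some atoms; the unmentioned ones are free. Counting distinct full assignments: branch {p1=false, p3=true} (p2, p4, p5) contributes 8 new; branch {p3=true, p5=false} (p1, p2, p4) contributes 4 new; branch {p1=false, p3=true} (p2, p4, p5) contributes 0 new; branch {p1=true, p3=false, p5=true} (p2, p4) contributes 4 new; branch {p1=true, p2=true, p5=false} (p3, p4) contributes 2 new; branch {p1=true, p2=true, p3=true} (p4, p5) contributes 2 new; branch {p2=true, p5=false} (p1, p3, p4) contributes 2 new; branch {p2=true, p3=true} (p1, p4, p5) contributes 0 new; branch {p1=false, p2=true} (p3, p4, p5) contributes 2 new; branch {p3=true} (p1, p2, p4, p5) contributes 2 new. Total: 26.

26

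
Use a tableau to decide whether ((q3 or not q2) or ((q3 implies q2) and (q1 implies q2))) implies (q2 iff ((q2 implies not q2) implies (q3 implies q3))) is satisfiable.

Initial set: {T (((q3 or not q2) or ((q3 implies q2) and (q1 implies q2))) implies (q2 iff ((q2 implies not q2) implies (q3 implies q3))))}.
T (((q3 or not q2) or ((q3 implies q2) and (q1 implies q2))) implies (q2 iff ((q2 implies not q2) implies (q3 implies q3)))): β-rule — branch into F ((q3 or not q2) or ((q3 implies q2) and (q1 implies q2)))  //  T (q2 iff ((q2 implies not q2) implies (q3 implies q3))).
  branch 1 (add F ((q3 or not q2) or ((q3 implies q2) and (q1 implies q2)))):
    F ((q3 or not q2) or ((q3 implies q2) and (q1 implies q2))): α-rule — add F (q3 or not q2), F ((q3 implies q2) and (q1 implies q2)).
    F (q3 or not q2): α-rule — add F q3, F not q2.
    F ((q3 implies q2) and (q1 implies q2)): β-rule — branch into F (q3 implies q2)  //  F (q1 implies q2).
      branch 1.1 (add F (q3 implies q2)):
        F (q3 implies q2): α-rule — add T q3, F q2.
        × closes — contains both q3 and not q3.
      branch 1.2 (add F (q1 implies q2)):
        F (q1 implies q2): α-rule — add T q1, F q2.
        × closes — contains both q2 and not q2.
  branch 2 (add T (q2 iff ((q2 implies not q2) implies (q3 implies q3)))):
    T (q2 iff ((q2 implies not q2) implies (q3 implies q3))): β-rule — branch into T q2, T ((q2 implies not q2) implies (q3 implies q3))  //  F q2, F ((q2 implies not q2) implies (q3 implies q3)).
      branch 2.1 (add T q2, T ((q2 implies not q2) implies (q3 implies q3))):
        T ((q2 implies not q2) implies (q3 implies q3)): β-rule — branch into F (q2 implies not q2)  //  T (q3 implies q3).
          branch 2.1.1 (add F (q2 implies not q2)):
            F (q2 implies not q2): α-rule — add T q2, F not q2.
            ○ open, literals {q2=1}.
          branch 2.1.2 (add T (q3 implies q3)):
            T (q3 implies q3): β-rule — branch into F q3  //  T q3.
              branch 2.1.2.1 (add F q3):
                ○ open, literals {q2=1, q3=0}.
              branch 2.1.2.2 (add T q3):
                ○ open, literals {q2=1, q3=1}.
      branch 2.2 (add F q2, F ((q2 implies not q2) implies (q3 implies q3))):
        F ((q2 implies not q2) implies (q3 implies q3)): α-rule — add T (q2 implies not q2), F (q3 implies q3).
        F (q3 implies q3): α-rule — add T q3, F q3.
        × closes — contains both q3 and not q3.
3 branches closed, 3 open.
An open branch gives a satisfying assignment: q2=1.

Satisfiable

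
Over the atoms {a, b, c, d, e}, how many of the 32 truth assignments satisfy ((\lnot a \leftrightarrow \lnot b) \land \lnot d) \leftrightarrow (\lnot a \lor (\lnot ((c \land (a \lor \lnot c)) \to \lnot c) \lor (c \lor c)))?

Initial set: {(((\lnot a \leftrightarrow \lnot b) \land \lnot d) \leftrightarrow (\lnot a \lor (\lnot ((c \land (a \lor \lnot c)) \to \lnot c) \lor (c \lor c))))}.
(((\lnot a \leftrightarrow \lnot b) \land \lnot d) \leftrightarrow (\lnot a \lor (\lnot ((c \land (a \lor \lnot c)) \to \lnot c) \lor (c \lor c)))): β-rule — branch into ((\lnot a \leftrightarrow \lnot b) \land \lnot d), (\lnot a \lor (\lnot ((c \land (a \lor \lnot c)) \to \lnot c) \lor (c \lor c)))  //  \lnot ((\lnot a \leftrightarrow \lnot b) \land \lnot d), \lnot (\lnot a \lor (\lnot ((c \land (a \lor \lnot c)) \to \lnot c) \lor (c \lor c))).
  branch 1 (add ((\lnot a \leftrightarrow \lnot b) \land \lnot d), (\lnot a \lor (\lnot ((c \land (a \lor \lnot c)) \to \lnot c) \lor (c \lor c)))):
    ((\lnot a \leftrightarrow \lnot b) \land \lnot d): α-rule — add (\lnot a \leftrightarrow \lnot b), \lnot d.
    (\lnot a \lor (\lnot ((c \land (a \lor \lnot c)) \to \lnot c) \lor (c \lor c))): β-rule — branch into \lnot a  //  (\lnot ((c \land (a \lor \lnot c)) \to \lnot c) \lor (c \lor c)).
      branch 1.1 (add \lnot a):
        (\lnot a \leftrightarrow \lnot b): β-rule — branch into \lnot a, \lnot b  //  \lnot \lnot a, \lnot \lnot b.
          branch 1.1.1 (add \lnot a, \lnot b):
            ○ open, literals {a=0, b=0, d=0}.
          branch 1.1.2 (add \lnot \lnot a, \lnot \lnot b):
            × closes — contains both a and \lnot a.
      branch 1.2 (add (\lnot ((c \land (a \lor \lnot c)) \to \lnot c) \lor (c \lor c))):
        (\lnot a \leftrightarrow \lnot b): β-rule — branch into \lnot a, \lnot b  //  \lnot \lnot a, \lnot \lnot b.
          branch 1.2.1 (add \lnot a, \lnot b):
            (\lnot ((c \land (a \lor \lnot c)) \to \lnot c) \lor (c \lor c)): β-rule — branch into \lnot ((c \land (a \lor \lnot c)) \to \lnot c)  //  (c \lor c).
              branch 1.2.1.1 (add \lnot ((c \land (a \lor \lnot c)) \to \lnot c)):
                \lnot ((c \land (a \lor \lnot c)) \to \lnot c): α-rule — add (c \land (a \lor \lnot c)), \lnot \lnot c.
                (c \land (a \lor \lnot c)): α-rule — add c, (a \lor \lnot c).
                (a \lor \lnot c): β-rule — branch into a  //  \lnot c.
                  branch 1.2.1.1.1 (add a):
                    × closes — contains both a and \lnot a.
                  branch 1.2.1.1.2 (add \lnot c):
                    × closes — contains both c and \lnot c.
              branch 1.2.1.2 (add (c \lor c)):
                (c \lor c): β-rule — branch into c  //  c.
                  branch 1.2.1.2.1 (add c):
                    ○ open, literals {a=0, b=0, c=1, d=0}.
                  branch 1.2.1.2.2 (add c):
                    ○ open, literals {a=0, b=0, c=1, d=0}.
          branch 1.2.2 (add \lnot \lnot a, \lnot \lnot b):
            (\lnot ((c \land (a \lor \lnot c)) \to \lnot c) \lor (c \lor c)): β-rule — branch into \lnot ((c \land (a \lor \lnot c)) \to \lnot c)  //  (c \lor c).
              branch 1.2.2.1 (add \lnot ((c \land (a \lor \lnot c)) \to \lnot c)):
                \lnot ((c \land (a \lor \lnot c)) \to \lnot c): α-rule — add (c \land (a \lor \lnot c)), \lnot \lnot c.
                (c \land (a \lor \lnot c)): α-rule — add c, (a \lor \lnot c).
                (a \lor \lnot c): β-rule — branch into a  //  \lnot c.
                  branch 1.2.2.1.1 (add a):
                    ○ open, literals {a=1, b=1, c=1, d=0}.
                  branch 1.2.2.1.2 (add \lnot c):
                    × closes — contains both c and \lnot c.
              branch 1.2.2.2 (add (c \lor c)):
                (c \lor c): β-rule — branch into c  //  c.
                  branch 1.2.2.2.1 (add c):
                    ○ open, literals {a=1, b=1, c=1, d=0}.
                  branch 1.2.2.2.2 (add c):
                    ○ open, literals {a=1, b=1, c=1, d=0}.
  branch 2 (add \lnot ((\lnot a \leftrightarrow \lnot b) \land \lnot d), \lnot (\lnot a \lor (\lnot ((c \land (a \lor \lnot c)) \to \lnot c) \lor (c \lor c)))):
    \lnot (\lnot a \lor (\lnot ((c \land (a \lor \lnot c)) \to \lnot c) \lor (c \lor c))): α-rule — add \lnot \lnot a, \lnot (\lnot ((c \land (a \lor \lnot c)) \to \lnot c) \lor (c \lor c)).
    \lnot (\lnot ((c \land (a \lor \lnot c)) \to \lnot c) \lor (c \lor c)): α-rule — add \lnot \lnot ((c \land (a \lor \lnot c)) \to \lnot c), \lnot (c \lor c).
    \lnot (c \lor c): α-rule — add \lnot c, \lnot c.
    \lnot ((\lnot a \leftrightarrow \lnot b) \land \lnot d): β-rule — branch into \lnot (\lnot a \leftrightarrow \lnot b)  //  \lnot \lnot d.
      branch 2.1 (add \lnot (\lnot a \leftrightarrow \lnot b)):
        \lnot \lnot ((c \land (a \lor \lnot c)) \to \lnot c): β-rule — branch into \lnot (c \land (a \lor \lnot c))  //  \lnot c.
          branch 2.1.1 (add \lnot (c \land (a \lor \lnot c))):
            \lnot (\lnot a \leftrightarrow \lnot b): β-rule — branch into \lnot a, \lnot \lnot b  //  \lnot \lnot a, \lnot b.
              branch 2.1.1.1 (add \lnot a, \lnot \lnot b):
                × closes — contains both a and \lnot a.
              branch 2.1.1.2 (add \lnot \lnot a, \lnot b):
                \lnot (c \land (a \lor \lnot c)): β-rule — branch into \lnot c  //  \lnot (a \lor \lnot c).
                  branch 2.1.1.2.1 (add \lnot c):
                    ○ open, literals {a=1, b=0, c=0}.
                  branch 2.1.1.2.2 (add \lnot (a \lor \lnot c)):
                    \lnot (a \lor \lnot c): α-rule — add \lnot a, \lnot \lnot c.
                    × closes — contains both a and \lnot a.
          branch 2.1.2 (add \lnot c):
            \lnot (\lnot a \leftrightarrow \lnot b): β-rule — branch into \lnot a, \lnot \lnot b  //  \lnot \lnot a, \lnot b.
              branch 2.1.2.1 (add \lnot a, \lnot \lnot b):
                × closes — contains both a and \lnot a.
              branch 2.1.2.2 (add \lnot \lnot a, \lnot b):
                ○ open, literals {a=1, b=0, c=0}.
      branch 2.2 (add \lnot \lnot d):
        \lnot \lnot ((c \land (a \lor \lnot c)) \to \lnot c): β-rule — branch into \lnot (c \land (a \lor \lnot c))  //  \lnot c.
          branch 2.2.1 (add \lnot (c \land (a \lor \lnot c))):
            \lnot (c \land (a \lor \lnot c)): β-rule — branch into \lnot c  //  \lnot (a \lor \lnot c).
              branch 2.2.1.1 (add \lnot c):
                ○ open, literals {a=1, c=0, d=1}.
              branch 2.2.1.2 (add \lnot (a \lor \lnot c)):
                \lnot (a \lor \lnot c): α-rule — add \lnot a, \lnot \lnot c.
                × closes — contains both a and \lnot a.
          branch 2.2.2 (add \lnot c):
            ○ open, literals {a=1, c=0, d=1}.
8 branches closed, 10 open.
Each open branch fixes some atoms; the unmentioned ones are free. Counting distinct full assignments: branch {a=0, b=0, d=0} (c, e) contributes 4 new; branch {a=0, b=0, c=1, d=0} (e) contributes 0 new; branch {a=0, b=0, c=1, d=0} (e) contributes 0 new; branch {a=1, b=1, c=1, d=0} (e) contributes 2 new; branch {a=1, b=1, c=1, d=0} (e) contributes 0 new; branch {a=1, b=1, c=1, d=0} (e) contributes 0 new; branch {a=1, b=0, c=0} (d, e) contributes 4 new; branch {a=1, b=0, c=0} (d, e) contributes 0 new; branch {a=1, c=0, d=1} (b, e) contributes 2 new; branch {a=1, c=0, d=1} (b, e) contributes 0 new. Total: 12.

12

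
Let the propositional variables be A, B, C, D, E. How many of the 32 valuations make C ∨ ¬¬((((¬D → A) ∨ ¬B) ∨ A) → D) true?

26

Initial set: {(C ∨ ¬¬((((¬D → A) ∨ ¬B) ∨ A) → D))}.
(C ∨ ¬¬((((¬D → A) ∨ ¬B) ∨ A) → D)): β-rule — branch into C  //  ¬¬((((¬D → A) ∨ ¬B) ∨ A) → D).
  branch 1 (add C):
    ○ open, literals {C=1}.
  branch 2 (add ¬¬((((¬D → A) ∨ ¬B) ∨ A) → D)):
    ¬¬((((¬D → A) ∨ ¬B) ∨ A) → D): drop double negation, giving ((((¬D → A) ∨ ¬B) ∨ A) → D).
    ((((¬D → A) ∨ ¬B) ∨ A) → D): β-rule — branch into ¬(((¬D → A) ∨ ¬B) ∨ A)  //  D.
      branch 2.1 (add ¬(((¬D → A) ∨ ¬B) ∨ A)):
        ¬(((¬D → A) ∨ ¬B) ∨ A): α-rule — add ¬((¬D → A) ∨ ¬B), ¬A.
        ¬((¬D → A) ∨ ¬B): α-rule — add ¬(¬D → A), ¬¬B.
        ¬(¬D → A): α-rule — add ¬D, ¬A.
        ○ open, literals {A=0, B=1, D=0}.
      branch 2.2 (add D):
        ○ open, literals {D=1}.
0 branches closed, 3 open.
Each open branch fixes some atoms; the unmentioned ones are free. Counting distinct full assignments: branch {C=1} (A, B, D, E) contributes 16 new; branch {A=0, B=1, D=0} (C, E) contributes 2 new; branch {D=1} (A, B, C, E) contributes 8 new. Total: 26.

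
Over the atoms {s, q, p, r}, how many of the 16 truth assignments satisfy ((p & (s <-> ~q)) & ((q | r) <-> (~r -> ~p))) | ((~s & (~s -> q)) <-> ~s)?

12

Initial set: {(((p & (s <-> ~q)) & ((q | r) <-> (~r -> ~p))) | ((~s & (~s -> q)) <-> ~s))}.
(((p & (s <-> ~q)) & ((q | r) <-> (~r -> ~p))) | ((~s & (~s -> q)) <-> ~s)): β-rule — branch into ((p & (s <-> ~q)) & ((q | r) <-> (~r -> ~p)))  //  ((~s & (~s -> q)) <-> ~s).
  branch 1 (add ((p & (s <-> ~q)) & ((q | r) <-> (~r -> ~p)))):
    ((p & (s <-> ~q)) & ((q | r) <-> (~r -> ~p))): α-rule — add (p & (s <-> ~q)), ((q | r) <-> (~r -> ~p)).
    (p & (s <-> ~q)): α-rule — add p, (s <-> ~q).
    ((q | r) <-> (~r -> ~p)): β-rule — branch into (q | r), (~r -> ~p)  //  ~(q | r), ~(~r -> ~p).
      branch 1.1 (add (q | r), (~r -> ~p)):
        (s <-> ~q): β-rule — branch into s, ~q  //  ~s, ~~q.
          branch 1.1.1 (add s, ~q):
            (q | r): β-rule — branch into q  //  r.
              branch 1.1.1.1 (add q):
                × closes — contains both q and ~q.
              branch 1.1.1.2 (add r):
                (~r -> ~p): β-rule — branch into ~~r  //  ~p.
                  branch 1.1.1.2.1 (add ~~r):
                    ○ open, literals {p=true, q=false, r=true, s=true}.
                  branch 1.1.1.2.2 (add ~p):
                    × closes — contains both p and ~p.
          branch 1.1.2 (add ~s, ~~q):
            (q | r): β-rule — branch into q  //  r.
              branch 1.1.2.1 (add q):
                (~r -> ~p): β-rule — branch into ~~r  //  ~p.
                  branch 1.1.2.1.1 (add ~~r):
                    ○ open, literals {p=true, q=true, r=true, s=false}.
                  branch 1.1.2.1.2 (add ~p):
                    × closes — contains both p and ~p.
              branch 1.1.2.2 (add r):
                (~r -> ~p): β-rule — branch into ~~r  //  ~p.
                  branch 1.1.2.2.1 (add ~~r):
                    ○ open, literals {p=true, q=true, r=true, s=false}.
                  branch 1.1.2.2.2 (add ~p):
                    × closes — contains both p and ~p.
      branch 1.2 (add ~(q | r), ~(~r -> ~p)):
        ~(q | r): α-rule — add ~q, ~r.
        ~(~r -> ~p): α-rule — add ~r, ~~p.
        (s <-> ~q): β-rule — branch into s, ~q  //  ~s, ~~q.
          branch 1.2.1 (add s, ~q):
            ○ open, literals {p=true, q=false, r=false, s=true}.
          branch 1.2.2 (add ~s, ~~q):
            × closes — contains both q and ~q.
  branch 2 (add ((~s & (~s -> q)) <-> ~s)):
    ((~s & (~s -> q)) <-> ~s): β-rule — branch into (~s & (~s -> q)), ~s  //  ~(~s & (~s -> q)), ~~s.
      branch 2.1 (add (~s & (~s -> q)), ~s):
        (~s & (~s -> q)): α-rule — add ~s, (~s -> q).
        (~s -> q): β-rule — branch into ~~s  //  q.
          branch 2.1.1 (add ~~s):
            × closes — contains both s and ~s.
          branch 2.1.2 (add q):
            ○ open, literals {q=true, s=false}.
      branch 2.2 (add ~(~s & (~s -> q)), ~~s):
        ~(~s & (~s -> q)): β-rule — branch into ~~s  //  ~(~s -> q).
          branch 2.2.1 (add ~~s):
            ○ open, literals {s=true}.
          branch 2.2.2 (add ~(~s -> q)):
            ~(~s -> q): α-rule — add ~s, ~q.
            × closes — contains both s and ~s.
7 branches closed, 6 open.
Each open branch fixes some atoms; the unmentioned ones are free. Counting distinct full assignments: branch {p=true, q=false, r=true, s=true} (none free) contributes 1 new; branch {p=true, q=true, r=true, s=false} (none free) contributes 1 new; branch {p=true, q=true, r=true, s=false} (none free) contributes 0 new; branch {p=true, q=false, r=false, s=true} (none free) contributes 1 new; branch {q=true, s=false} (p, r) contributes 3 new; branch {s=true} (q, p, r) contributes 6 new. Total: 12.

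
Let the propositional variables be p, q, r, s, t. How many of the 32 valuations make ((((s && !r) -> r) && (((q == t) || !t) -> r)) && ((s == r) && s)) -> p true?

28

Initial set: {(((((s && !r) -> r) && (((q == t) || !t) -> r)) && ((s == r) && s)) -> p)}.
(((((s && !r) -> r) && (((q == t) || !t) -> r)) && ((s == r) && s)) -> p): β-rule — branch into !((((s && !r) -> r) && (((q == t) || !t) -> r)) && ((s == r) && s))  //  p.
  branch 1 (add !((((s && !r) -> r) && (((q == t) || !t) -> r)) && ((s == r) && s))):
    !((((s && !r) -> r) && (((q == t) || !t) -> r)) && ((s == r) && s)): β-rule — branch into !(((s && !r) -> r) && (((q == t) || !t) -> r))  //  !((s == r) && s).
      branch 1.1 (add !(((s && !r) -> r) && (((q == t) || !t) -> r))):
        !(((s && !r) -> r) && (((q == t) || !t) -> r)): β-rule — branch into !((s && !r) -> r)  //  !(((q == t) || !t) -> r).
          branch 1.1.1 (add !((s && !r) -> r)):
            !((s && !r) -> r): α-rule — add (s && !r), !r.
            (s && !r): α-rule — add s, !r.
            ○ open, literals {r=false, s=true}.
          branch 1.1.2 (add !(((q == t) || !t) -> r)):
            !(((q == t) || !t) -> r): α-rule — add ((q == t) || !t), !r.
            ((q == t) || !t): β-rule — branch into (q == t)  //  !t.
              branch 1.1.2.1 (add (q == t)):
                (q == t): β-rule — branch into q, t  //  !q, !t.
                  branch 1.1.2.1.1 (add q, t):
                    ○ open, literals {q=true, r=false, t=true}.
                  branch 1.1.2.1.2 (add !q, !t):
                    ○ open, literals {q=false, r=false, t=false}.
              branch 1.1.2.2 (add !t):
                ○ open, literals {r=false, t=false}.
      branch 1.2 (add !((s == r) && s)):
        !((s == r) && s): β-rule — branch into !(s == r)  //  !s.
          branch 1.2.1 (add !(s == r)):
            !(s == r): β-rule — branch into s, !r  //  !s, r.
              branch 1.2.1.1 (add s, !r):
                ○ open, literals {r=false, s=true}.
              branch 1.2.1.2 (add !s, r):
                ○ open, literals {r=true, s=false}.
          branch 1.2.2 (add !s):
            ○ open, literals {s=false}.
  branch 2 (add p):
    ○ open, literals {p=true}.
0 branches closed, 8 open.
Each open branch fixes some atoms; the unmentioned ones are free. Counting distinct full assignments: branch {r=false, s=true} (p, q, t) contributes 8 new; branch {q=true, r=false, t=true} (p, s) contributes 2 new; branch {q=false, r=false, t=false} (p, s) contributes 2 new; branch {r=false, t=false} (p, q, s) contributes 2 new; branch {r=false, s=true} (p, q, t) contributes 0 new; branch {r=true, s=false} (p, q, t) contributes 8 new; branch {s=false} (p, q, r, t) contributes 2 new; branch {p=true} (q, r, s, t) contributes 4 new. Total: 28.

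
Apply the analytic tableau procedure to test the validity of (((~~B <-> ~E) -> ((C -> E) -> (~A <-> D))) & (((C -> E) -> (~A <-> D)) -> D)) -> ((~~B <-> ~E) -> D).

Valid

Assume the negation and expand:
Initial set: {F ((((~~B <-> ~E) -> ((C -> E) -> (~A <-> D))) & (((C -> E) -> (~A <-> D)) -> D)) -> ((~~B <-> ~E) -> D))}.
F ((((~~B <-> ~E) -> ((C -> E) -> (~A <-> D))) & (((C -> E) -> (~A <-> D)) -> D)) -> ((~~B <-> ~E) -> D)): α-rule — add T (((~~B <-> ~E) -> ((C -> E) -> (~A <-> D))) & (((C -> E) -> (~A <-> D)) -> D)), F ((~~B <-> ~E) -> D).
T (((~~B <-> ~E) -> ((C -> E) -> (~A <-> D))) & (((C -> E) -> (~A <-> D)) -> D)): α-rule — add T ((~~B <-> ~E) -> ((C -> E) -> (~A <-> D))), T (((C -> E) -> (~A <-> D)) -> D).
F ((~~B <-> ~E) -> D): α-rule — add T (~~B <-> ~E), F D.
T ((~~B <-> ~E) -> ((C -> E) -> (~A <-> D))): β-rule — branch into F (~~B <-> ~E)  //  T ((C -> E) -> (~A <-> D)).
  branch 1 (add F (~~B <-> ~E)):
    T (((C -> E) -> (~A <-> D)) -> D): β-rule — branch into F ((C -> E) -> (~A <-> D))  //  T D.
      branch 1.1 (add F ((C -> E) -> (~A <-> D))):
        F ((C -> E) -> (~A <-> D)): α-rule — add T (C -> E), F (~A <-> D).
        T (~~B <-> ~E): β-rule — branch into T ~~B, T ~E  //  F ~~B, F ~E.
          branch 1.1.1 (add T ~~B, T ~E):
            T ~~B: drop double negation, giving T B.
            F (~~B <-> ~E): β-rule — branch into T ~~B, F ~E  //  F ~~B, T ~E.
              branch 1.1.1.1 (add T ~~B, F ~E):
                × closes — contains both E and ~E.
              branch 1.1.1.2 (add F ~~B, T ~E):
                F ~~B: drop double negation, giving F B.
                × closes — contains both B and ~B.
          branch 1.1.2 (add F ~~B, F ~E):
            F ~~B: drop double negation, giving F B.
            F (~~B <-> ~E): β-rule — branch into T ~~B, F ~E  //  F ~~B, T ~E.
              branch 1.1.2.1 (add T ~~B, F ~E):
                T ~~B: drop double negation, giving T B.
                × closes — contains both B and ~B.
              branch 1.1.2.2 (add F ~~B, T ~E):
                × closes — contains both E and ~E.
      branch 1.2 (add T D):
        × closes — contains both D and ~D.
  branch 2 (add T ((C -> E) -> (~A <-> D))):
    T (((C -> E) -> (~A <-> D)) -> D): β-rule — branch into F ((C -> E) -> (~A <-> D))  //  T D.
      branch 2.1 (add F ((C -> E) -> (~A <-> D))):
        F ((C -> E) -> (~A <-> D)): α-rule — add T (C -> E), F (~A <-> D).
        T (~~B <-> ~E): β-rule — branch into T ~~B, T ~E  //  F ~~B, F ~E.
          branch 2.1.1 (add T ~~B, T ~E):
            T ~~B: drop double negation, giving T B.
            T ((C -> E) -> (~A <-> D)): β-rule — branch into F (C -> E)  //  T (~A <-> D).
              branch 2.1.1.1 (add F (C -> E)):
                F (C -> E): α-rule — add T C, F E.
                T (C -> E): β-rule — branch into F C  //  T E.
                  branch 2.1.1.1.1 (add F C):
                    × closes — contains both C and ~C.
                  branch 2.1.1.1.2 (add T E):
                    × closes — contains both E and ~E.
              branch 2.1.1.2 (add T (~A <-> D)):
                T (C -> E): β-rule — branch into F C  //  T E.
                  branch 2.1.1.2.1 (add F C):
                    F (~A <-> D): β-rule — branch into T ~A, F D  //  F ~A, T D.
                      branch 2.1.1.2.1.1 (add T ~A, F D):
                        T (~A <-> D): β-rule — branch into T ~A, T D  //  F ~A, F D.
                          branch 2.1.1.2.1.1.1 (add T ~A, T D):
                            × closes — contains both D and ~D.
                          branch 2.1.1.2.1.1.2 (add F ~A, F D):
                            × closes — contains both A and ~A.
                      branch 2.1.1.2.1.2 (add F ~A, T D):
                        × closes — contains both D and ~D.
                  branch 2.1.1.2.2 (add T E):
                    × closes — contains both E and ~E.
          branch 2.1.2 (add F ~~B, F ~E):
            F ~~B: drop double negation, giving F B.
            T ((C -> E) -> (~A <-> D)): β-rule — branch into F (C -> E)  //  T (~A <-> D).
              branch 2.1.2.1 (add F (C -> E)):
                F (C -> E): α-rule — add T C, F E.
                × closes — contains both E and ~E.
              branch 2.1.2.2 (add T (~A <-> D)):
                T (C -> E): β-rule — branch into F C  //  T E.
                  branch 2.1.2.2.1 (add F C):
                    F (~A <-> D): β-rule — branch into T ~A, F D  //  F ~A, T D.
                      branch 2.1.2.2.1.1 (add T ~A, F D):
                        T (~A <-> D): β-rule — branch into T ~A, T D  //  F ~A, F D.
                          branch 2.1.2.2.1.1.1 (add T ~A, T D):
                            × closes — contains both D and ~D.
                          branch 2.1.2.2.1.1.2 (add F ~A, F D):
                            × closes — contains both A and ~A.
                      branch 2.1.2.2.1.2 (add F ~A, T D):
                        × closes — contains both D and ~D.
                  branch 2.1.2.2.2 (add T E):
                    F (~A <-> D): β-rule — branch into T ~A, F D  //  F ~A, T D.
                      branch 2.1.2.2.2.1 (add T ~A, F D):
                        T (~A <-> D): β-rule — branch into T ~A, T D  //  F ~A, F D.
                          branch 2.1.2.2.2.1.1 (add T ~A, T D):
                            × closes — contains both D and ~D.
                          branch 2.1.2.2.2.1.2 (add F ~A, F D):
                            × closes — contains both A and ~A.
                      branch 2.1.2.2.2.2 (add F ~A, T D):
                        × closes — contains both D and ~D.
      branch 2.2 (add T D):
        × closes — contains both D and ~D.
All 19 branches close.
Every branch closed, so the negation is unsatisfiable and the formula is valid.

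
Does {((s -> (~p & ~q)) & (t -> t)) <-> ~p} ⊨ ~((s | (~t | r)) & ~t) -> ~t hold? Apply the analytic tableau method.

No

Initial set: {T (((s -> (~p & ~q)) & (t -> t)) <-> ~p); F (~((s | (~t | r)) & ~t) -> ~t)}.
F (~((s | (~t | r)) & ~t) -> ~t): α-rule — add T ~((s | (~t | r)) & ~t), F ~t.
T (((s -> (~p & ~q)) & (t -> t)) <-> ~p): β-rule — branch into T ((s -> (~p & ~q)) & (t -> t)), T ~p  //  F ((s -> (~p & ~q)) & (t -> t)), F ~p.
  branch 1 (add T ((s -> (~p & ~q)) & (t -> t)), T ~p):
    T ((s -> (~p & ~q)) & (t -> t)): α-rule — add T (s -> (~p & ~q)), T (t -> t).
    T ~((s | (~t | r)) & ~t): β-rule — branch into F (s | (~t | r))  //  F ~t.
      branch 1.1 (add F (s | (~t | r))):
        F (s | (~t | r)): α-rule — add F s, F (~t | r).
        F (~t | r): α-rule — add F ~t, F r.
        T (s -> (~p & ~q)): β-rule — branch into F s  //  T (~p & ~q).
          branch 1.1.1 (add F s):
            T (t -> t): β-rule — branch into F t  //  T t.
              branch 1.1.1.1 (add F t):
                × closes — contains both t and ~t.
              branch 1.1.1.2 (add T t):
                ○ open, literals {p=0, r=0, s=0, t=1}.
          branch 1.1.2 (add T (~p & ~q)):
            T (~p & ~q): α-rule — add T ~p, T ~q.
            T (t -> t): β-rule — branch into F t  //  T t.
              branch 1.1.2.1 (add F t):
                × closes — contains both t and ~t.
              branch 1.1.2.2 (add T t):
                ○ open, literals {p=0, q=0, r=0, s=0, t=1}.
      branch 1.2 (add F ~t):
        T (s -> (~p & ~q)): β-rule — branch into F s  //  T (~p & ~q).
          branch 1.2.1 (add F s):
            T (t -> t): β-rule — branch into F t  //  T t.
              branch 1.2.1.1 (add F t):
                × closes — contains both t and ~t.
              branch 1.2.1.2 (add T t):
                ○ open, literals {p=0, s=0, t=1}.
          branch 1.2.2 (add T (~p & ~q)):
            T (~p & ~q): α-rule — add T ~p, T ~q.
            T (t -> t): β-rule — branch into F t  //  T t.
              branch 1.2.2.1 (add F t):
                × closes — contains both t and ~t.
              branch 1.2.2.2 (add T t):
                ○ open, literals {p=0, q=0, t=1}.
  branch 2 (add F ((s -> (~p & ~q)) & (t -> t)), F ~p):
    T ~((s | (~t | r)) & ~t): β-rule — branch into F (s | (~t | r))  //  F ~t.
      branch 2.1 (add F (s | (~t | r))):
        F (s | (~t | r)): α-rule — add F s, F (~t | r).
        F (~t | r): α-rule — add F ~t, F r.
        F ((s -> (~p & ~q)) & (t -> t)): β-rule — branch into F (s -> (~p & ~q))  //  F (t -> t).
          branch 2.1.1 (add F (s -> (~p & ~q))):
            F (s -> (~p & ~q)): α-rule — add T s, F (~p & ~q).
            × closes — contains both s and ~s.
          branch 2.1.2 (add F (t -> t)):
            F (t -> t): α-rule — add T t, F t.
            × closes — contains both t and ~t.
      branch 2.2 (add F ~t):
        F ((s -> (~p & ~q)) & (t -> t)): β-rule — branch into F (s -> (~p & ~q))  //  F (t -> t).
          branch 2.2.1 (add F (s -> (~p & ~q))):
            F (s -> (~p & ~q)): α-rule — add T s, F (~p & ~q).
            F (~p & ~q): β-rule — branch into F ~p  //  F ~q.
              branch 2.2.1.1 (add F ~p):
                ○ open, literals {p=1, s=1, t=1}.
              branch 2.2.1.2 (add F ~q):
                ○ open, literals {p=1, q=1, s=1, t=1}.
          branch 2.2.2 (add F (t -> t)):
            F (t -> t): α-rule — add T t, F t.
            × closes — contains both t and ~t.
7 branches closed, 6 open.
An open branch gives a countermodel: p=0, r=0, s=0, t=1 (unmentioned atoms arbitrary); the premises hold there but the conclusion fails.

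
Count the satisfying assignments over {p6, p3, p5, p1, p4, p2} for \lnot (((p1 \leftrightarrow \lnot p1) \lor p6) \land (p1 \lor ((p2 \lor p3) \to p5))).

38

Initial set: {\lnot (((p1 \leftrightarrow \lnot p1) \lor p6) \land (p1 \lor ((p2 \lor p3) \to p5)))}.
\lnot (((p1 \leftrightarrow \lnot p1) \lor p6) \land (p1 \lor ((p2 \lor p3) \to p5))): β-rule — branch into \lnot ((p1 \leftrightarrow \lnot p1) \lor p6)  //  \lnot (p1 \lor ((p2 \lor p3) \to p5)).
  branch 1 (add \lnot ((p1 \leftrightarrow \lnot p1) \lor p6)):
    \lnot ((p1 \leftrightarrow \lnot p1) \lor p6): α-rule — add \lnot (p1 \leftrightarrow \lnot p1), \lnot p6.
    \lnot (p1 \leftrightarrow \lnot p1): β-rule — branch into p1, \lnot \lnot p1  //  \lnot p1, \lnot p1.
      branch 1.1 (add p1, \lnot \lnot p1):
        ○ open, literals {p1=1, p6=0}.
      branch 1.2 (add \lnot p1, \lnot p1):
        ○ open, literals {p1=0, p6=0}.
  branch 2 (add \lnot (p1 \lor ((p2 \lor p3) \to p5))):
    \lnot (p1 \lor ((p2 \lor p3) \to p5)): α-rule — add \lnot p1, \lnot ((p2 \lor p3) \to p5).
    \lnot ((p2 \lor p3) \to p5): α-rule — add (p2 \lor p3), \lnot p5.
    (p2 \lor p3): β-rule — branch into p2  //  p3.
      branch 2.1 (add p2):
        ○ open, literals {p1=0, p2=1, p5=0}.
      branch 2.2 (add p3):
        ○ open, literals {p1=0, p3=1, p5=0}.
0 branches closed, 4 open.
Each open branch fixes some atoms; the unmentioned ones are free. Counting distinct full assignments: branch {p1=1, p6=0} (p3, p5, p4, p2) contributes 16 new; branch {p1=0, p6=0} (p3, p5, p4, p2) contributes 16 new; branch {p1=0, p2=1, p5=0} (p6, p3, p4) contributes 4 new; branch {p1=0, p3=1, p5=0} (p6, p4, p2) contributes 2 new. Total: 38.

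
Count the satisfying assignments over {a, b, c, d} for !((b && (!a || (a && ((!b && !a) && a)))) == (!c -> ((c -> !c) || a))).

Initial set: {T !((b && (!a || (a && ((!b && !a) && a)))) == (!c -> ((c -> !c) || a)))}.
T !((b && (!a || (a && ((!b && !a) && a)))) == (!c -> ((c -> !c) || a))): β-rule — branch into T (b && (!a || (a && ((!b && !a) && a)))), F (!c -> ((c -> !c) || a))  //  F (b && (!a || (a && ((!b && !a) && a)))), T (!c -> ((c -> !c) || a)).
  branch 1 (add T (b && (!a || (a && ((!b && !a) && a)))), F (!c -> ((c -> !c) || a))):
    T (b && (!a || (a && ((!b && !a) && a)))): α-rule — add T b, T (!a || (a && ((!b && !a) && a))).
    F (!c -> ((c -> !c) || a)): α-rule — add T !c, F ((c -> !c) || a).
    F ((c -> !c) || a): α-rule — add F (c -> !c), F a.
    F (c -> !c): α-rule — add T c, F !c.
    × closes — contains both c and !c.
  branch 2 (add F (b && (!a || (a && ((!b && !a) && a)))), T (!c -> ((c -> !c) || a))):
    F (b && (!a || (a && ((!b && !a) && a)))): β-rule — branch into F b  //  F (!a || (a && ((!b && !a) && a))).
      branch 2.1 (add F b):
        T (!c -> ((c -> !c) || a)): β-rule — branch into F !c  //  T ((c -> !c) || a).
          branch 2.1.1 (add F !c):
            ○ open, literals {b=F, c=T}.
          branch 2.1.2 (add T ((c -> !c) || a)):
            T ((c -> !c) || a): β-rule — branch into T (c -> !c)  //  T a.
              branch 2.1.2.1 (add T (c -> !c)):
                T (c -> !c): β-rule — branch into F c  //  T !c.
                  branch 2.1.2.1.1 (add F c):
                    ○ open, literals {b=F, c=F}.
                  branch 2.1.2.1.2 (add T !c):
                    ○ open, literals {b=F, c=F}.
              branch 2.1.2.2 (add T a):
                ○ open, literals {a=T, b=F}.
      branch 2.2 (add F (!a || (a && ((!b && !a) && a)))):
        F (!a || (a && ((!b && !a) && a))): α-rule — add F !a, F (a && ((!b && !a) && a)).
        T (!c -> ((c -> !c) || a)): β-rule — branch into F !c  //  T ((c -> !c) || a).
          branch 2.2.1 (add F !c):
            F (a && ((!b && !a) && a)): β-rule — branch into F a  //  F ((!b && !a) && a).
              branch 2.2.1.1 (add F a):
                × closes — contains both a and !a.
              branch 2.2.1.2 (add F ((!b && !a) && a)):
                F ((!b && !a) && a): β-rule — branch into F (!b && !a)  //  F a.
                  branch 2.2.1.2.1 (add F (!b && !a)):
                    F (!b && !a): β-rule — branch into F !b  //  F !a.
                      branch 2.2.1.2.1.1 (add F !b):
                        ○ open, literals {a=T, b=T, c=T}.
                      branch 2.2.1.2.1.2 (add F !a):
                        ○ open, literals {a=T, c=T}.
                  branch 2.2.1.2.2 (add F a):
                    × closes — contains both a and !a.
          branch 2.2.2 (add T ((c -> !c) || a)):
            F (a && ((!b && !a) && a)): β-rule — branch into F a  //  F ((!b && !a) && a).
              branch 2.2.2.1 (add F a):
                × closes — contains both a and !a.
              branch 2.2.2.2 (add F ((!b && !a) && a)):
                T ((c -> !c) || a): β-rule — branch into T (c -> !c)  //  T a.
                  branch 2.2.2.2.1 (add T (c -> !c)):
                    F ((!b && !a) && a): β-rule — branch into F (!b && !a)  //  F a.
                      branch 2.2.2.2.1.1 (add F (!b && !a)):
                        T (c -> !c): β-rule — branch into F c  //  T !c.
                          branch 2.2.2.2.1.1.1 (add F c):
                            F (!b && !a): β-rule — branch into F !b  //  F !a.
                              branch 2.2.2.2.1.1.1.1 (add F !b):
                                ○ open, literals {a=T, b=T, c=F}.
                              branch 2.2.2.2.1.1.1.2 (add F !a):
                                ○ open, literals {a=T, c=F}.
                          branch 2.2.2.2.1.1.2 (add T !c):
                            F (!b && !a): β-rule — branch into F !b  //  F !a.
                              branch 2.2.2.2.1.1.2.1 (add F !b):
                                ○ open, literals {a=T, b=T, c=F}.
                              branch 2.2.2.2.1.1.2.2 (add F !a):
                                ○ open, literals {a=T, c=F}.
                      branch 2.2.2.2.1.2 (add F a):
                        × closes — contains both a and !a.
                  branch 2.2.2.2.2 (add T a):
                    F ((!b && !a) && a): β-rule — branch into F (!b && !a)  //  F a.
                      branch 2.2.2.2.2.1 (add F (!b && !a)):
                        F (!b && !a): β-rule — branch into F !b  //  F !a.
                          branch 2.2.2.2.2.1.1 (add F !b):
                            ○ open, literals {a=T, b=T}.
                          branch 2.2.2.2.2.1.2 (add F !a):
                            ○ open, literals {a=T}.
                      branch 2.2.2.2.2.2 (add F a):
                        × closes — contains both a and !a.
6 branches closed, 12 open.
Each open branch fixes some atoms; the unmentioned ones are free. Counting distinct full assignments: branch {b=F, c=T} (a, d) contributes 4 new; branch {b=F, c=F} (a, d) contributes 4 new; branch {b=F, c=F} (a, d) contributes 0 new; branch {a=T, b=F} (c, d) contributes 0 new; branch {a=T, b=T, c=T} (d) contributes 2 new; branch {a=T, c=T} (b, d) contributes 0 new; branch {a=T, b=T, c=F} (d) contributes 2 new; branch {a=T, c=F} (b, d) contributes 0 new; branch {a=T, b=T, c=F} (d) contributes 0 new; branch {a=T, c=F} (b, d) contributes 0 new; branch {a=T, b=T} (c, d) contributes 0 new; branch {a=T} (b, c, d) contributes 0 new. Total: 12.

12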